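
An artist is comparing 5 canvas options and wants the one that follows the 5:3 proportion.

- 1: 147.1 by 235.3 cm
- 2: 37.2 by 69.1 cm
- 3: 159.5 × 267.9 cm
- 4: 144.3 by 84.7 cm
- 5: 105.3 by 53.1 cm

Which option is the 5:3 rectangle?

Target 5:3 ≈ 1.667.
1: 1.600 (Δ0.067)  2: 1.858 (Δ0.191)  3: 1.680 (Δ0.013)  4: 1.704 (Δ0.037)  5: 1.983 (Δ0.316)

3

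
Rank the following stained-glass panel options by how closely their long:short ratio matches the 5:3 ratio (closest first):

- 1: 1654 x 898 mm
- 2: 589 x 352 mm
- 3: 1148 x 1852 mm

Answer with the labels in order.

2, 3, 1

1: 1654/898 ≈ 1.842 → |1.842 − 1.667| = 0.175
2: 589/352 ≈ 1.673 → |1.673 − 1.667| = 0.006
3: 1852/1148 ≈ 1.613 → |1.613 − 1.667| = 0.054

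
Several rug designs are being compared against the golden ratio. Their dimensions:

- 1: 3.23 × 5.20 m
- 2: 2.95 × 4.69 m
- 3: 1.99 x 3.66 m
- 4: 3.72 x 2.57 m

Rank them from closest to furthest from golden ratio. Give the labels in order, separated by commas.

1, 2, 4, 3

1: 5.20/3.23 ≈ 1.610 → |1.610 − 1.618| = 0.008
2: 4.69/2.95 ≈ 1.590 → |1.590 − 1.618| = 0.028
3: 3.66/1.99 ≈ 1.839 → |1.839 − 1.618| = 0.221
4: 3.72/2.57 ≈ 1.447 → |1.447 − 1.618| = 0.171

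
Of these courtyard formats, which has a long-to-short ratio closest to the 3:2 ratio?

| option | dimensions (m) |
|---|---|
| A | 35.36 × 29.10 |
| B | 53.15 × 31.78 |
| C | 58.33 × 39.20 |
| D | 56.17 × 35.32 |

C

Target 3:2 ≈ 1.500.
A: 1.215 (Δ0.285)  B: 1.672 (Δ0.172)  C: 1.488 (Δ0.012)  D: 1.590 (Δ0.090)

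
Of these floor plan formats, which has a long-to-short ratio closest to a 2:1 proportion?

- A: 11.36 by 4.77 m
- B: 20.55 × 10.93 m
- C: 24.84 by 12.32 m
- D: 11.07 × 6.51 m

Ratios (long/short): A ≈ 2.382; B ≈ 1.880; C ≈ 2.016; D ≈ 1.700.
2:1 ≈ 2.000; option C is nearest (Δ 0.016).

C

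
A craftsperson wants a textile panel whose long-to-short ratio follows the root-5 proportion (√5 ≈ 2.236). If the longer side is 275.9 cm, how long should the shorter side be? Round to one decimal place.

123.4 cm

root-5 ≈ 2.23607.
Shorter side = 275.9 ÷ 2.23607 ≈ 123.386 → 123.4 cm.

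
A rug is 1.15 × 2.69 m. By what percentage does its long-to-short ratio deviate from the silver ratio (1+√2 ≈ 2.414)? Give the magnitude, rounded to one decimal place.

Ratio = 2.69 / 1.15 ≈ 2.3391.
Ideal silver ratio ≈ 2.4142. |2.3391 − 2.4142| / 2.4142 ≈ 3.11% → 3.1%.

3.1%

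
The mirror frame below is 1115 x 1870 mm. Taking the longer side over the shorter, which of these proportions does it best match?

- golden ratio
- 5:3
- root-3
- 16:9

5:3

1870/1115 ≈ 1.677. Nearest candidates are 5:3 (1.667, off by 0.010) and root-3 (1.732, off by 0.055).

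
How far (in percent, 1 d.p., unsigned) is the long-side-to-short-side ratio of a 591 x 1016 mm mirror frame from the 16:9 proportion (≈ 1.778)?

3.3%

Ratio = 1016 / 591 ≈ 1.7191.
Ideal 16:9 ≈ 1.7778. |1.7191 − 1.7778| / 1.7778 ≈ 3.30% → 3.3%.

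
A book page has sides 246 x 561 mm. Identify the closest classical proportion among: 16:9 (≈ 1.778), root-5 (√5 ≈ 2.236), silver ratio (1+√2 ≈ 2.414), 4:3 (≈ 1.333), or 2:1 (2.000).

root-5

Ratio = 561 / 246 ≈ 2.280.
Distances: 16:9 1.778 (Δ 0.502); root-5 2.236 (Δ 0.044); silver ratio 2.414 (Δ 0.134); 4:3 1.333 (Δ 0.947); 2:1 2.000 (Δ 0.280).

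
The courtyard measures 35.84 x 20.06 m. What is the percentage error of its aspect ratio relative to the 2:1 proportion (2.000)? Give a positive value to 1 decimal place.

10.7%

Ratio = 35.84 / 20.06 ≈ 1.7866.
Ideal 2:1 = 2.0000. |1.7866 − 2.0000| / 2.0000 ≈ 10.67% → 10.7%.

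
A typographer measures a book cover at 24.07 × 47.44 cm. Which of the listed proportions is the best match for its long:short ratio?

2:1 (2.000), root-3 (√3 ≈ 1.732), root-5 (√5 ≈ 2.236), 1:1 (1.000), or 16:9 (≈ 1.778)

2:1

47.44/24.07 ≈ 1.971. Nearest candidates are 2:1 (2.000, off by 0.029) and 16:9 (1.778, off by 0.193).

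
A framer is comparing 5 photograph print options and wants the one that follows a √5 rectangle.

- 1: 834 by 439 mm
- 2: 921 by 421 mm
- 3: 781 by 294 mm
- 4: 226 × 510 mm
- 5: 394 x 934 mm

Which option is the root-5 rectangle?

4

Target root-5 ≈ 2.236.
1: 1.900 (Δ0.336)  2: 2.188 (Δ0.048)  3: 2.656 (Δ0.420)  4: 2.257 (Δ0.021)  5: 2.371 (Δ0.135)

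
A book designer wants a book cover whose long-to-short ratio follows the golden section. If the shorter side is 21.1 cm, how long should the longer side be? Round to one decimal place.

golden ratio ≈ 1.61803.
Longer side = 21.1 × 1.61803 ≈ 34.140 → 34.1 cm.

34.1 cm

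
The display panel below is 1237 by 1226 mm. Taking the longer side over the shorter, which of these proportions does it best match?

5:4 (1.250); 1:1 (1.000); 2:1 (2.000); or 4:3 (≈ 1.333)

Ratio = 1237 / 1226 ≈ 1.009.
Distances: 5:4 1.250 (Δ 0.241); 1:1 1.000 (Δ 0.009); 2:1 2.000 (Δ 0.991); 4:3 1.333 (Δ 0.324).

1:1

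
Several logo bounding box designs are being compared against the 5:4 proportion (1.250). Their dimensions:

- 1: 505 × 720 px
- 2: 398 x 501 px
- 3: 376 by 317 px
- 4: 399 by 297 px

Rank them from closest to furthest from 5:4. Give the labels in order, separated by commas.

1: 720/505 ≈ 1.426 → |1.426 − 1.250| = 0.176
2: 501/398 ≈ 1.259 → |1.259 − 1.250| = 0.009
3: 376/317 ≈ 1.186 → |1.186 − 1.250| = 0.064
4: 399/297 ≈ 1.343 → |1.343 − 1.250| = 0.093

2, 3, 4, 1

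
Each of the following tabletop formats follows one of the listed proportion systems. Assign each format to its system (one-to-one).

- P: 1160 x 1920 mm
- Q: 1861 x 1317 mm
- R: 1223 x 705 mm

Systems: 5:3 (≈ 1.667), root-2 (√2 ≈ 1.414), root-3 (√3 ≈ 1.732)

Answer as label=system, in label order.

Ratios: P ≈ 1.655; Q ≈ 1.413; R ≈ 1.735.
Targets: 5:3 ≈ 1.667; root-2 ≈ 1.414; root-3 ≈ 1.732.

P=5:3, Q=root-2, R=root-3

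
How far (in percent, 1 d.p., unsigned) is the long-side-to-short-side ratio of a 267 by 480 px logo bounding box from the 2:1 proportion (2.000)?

10.1%

Ratio = 480 / 267 ≈ 1.7978.
Ideal 2:1 = 2.0000. |1.7978 − 2.0000| / 2.0000 ≈ 10.11% → 10.1%.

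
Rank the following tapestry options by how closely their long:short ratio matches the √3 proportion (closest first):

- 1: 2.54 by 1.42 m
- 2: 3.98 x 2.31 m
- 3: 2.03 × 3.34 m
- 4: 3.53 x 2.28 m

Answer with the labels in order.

2, 1, 3, 4

1: 2.54/1.42 ≈ 1.789 → |1.789 − 1.732| = 0.057
2: 3.98/2.31 ≈ 1.723 → |1.723 − 1.732| = 0.009
3: 3.34/2.03 ≈ 1.645 → |1.645 − 1.732| = 0.087
4: 3.53/2.28 ≈ 1.548 → |1.548 − 1.732| = 0.184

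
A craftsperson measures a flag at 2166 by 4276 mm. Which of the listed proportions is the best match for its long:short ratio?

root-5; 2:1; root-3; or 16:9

Ratio = 4276 / 2166 ≈ 1.974.
Distances: root-5 2.236 (Δ 0.262); 2:1 2.000 (Δ 0.026); root-3 1.732 (Δ 0.242); 16:9 1.778 (Δ 0.196).

2:1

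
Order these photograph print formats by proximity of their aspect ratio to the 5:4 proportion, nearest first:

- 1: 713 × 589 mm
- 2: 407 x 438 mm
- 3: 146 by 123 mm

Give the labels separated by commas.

1, 3, 2

1: 713/589 ≈ 1.211 → |1.211 − 1.250| = 0.039
2: 438/407 ≈ 1.076 → |1.076 − 1.250| = 0.174
3: 146/123 ≈ 1.187 → |1.187 − 1.250| = 0.063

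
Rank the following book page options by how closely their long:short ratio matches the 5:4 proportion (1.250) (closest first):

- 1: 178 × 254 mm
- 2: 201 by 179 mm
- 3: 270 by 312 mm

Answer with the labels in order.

1: 254/178 ≈ 1.427 → |1.427 − 1.250| = 0.177
2: 201/179 ≈ 1.123 → |1.123 − 1.250| = 0.127
3: 312/270 ≈ 1.156 → |1.156 − 1.250| = 0.094

3, 2, 1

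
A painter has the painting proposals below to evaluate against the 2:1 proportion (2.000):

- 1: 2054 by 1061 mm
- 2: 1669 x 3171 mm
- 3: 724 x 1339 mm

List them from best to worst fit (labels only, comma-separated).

1, 2, 3

1: 2054/1061 ≈ 1.936 → |1.936 − 2.000| = 0.064
2: 3171/1669 ≈ 1.900 → |1.900 − 2.000| = 0.100
3: 1339/724 ≈ 1.849 → |1.849 − 2.000| = 0.151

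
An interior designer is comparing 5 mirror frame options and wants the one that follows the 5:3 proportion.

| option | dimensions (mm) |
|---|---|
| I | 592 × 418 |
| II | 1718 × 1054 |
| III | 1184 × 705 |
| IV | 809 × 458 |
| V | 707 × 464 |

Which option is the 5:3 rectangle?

III

Ratios (long/short): I ≈ 1.416; II ≈ 1.630; III ≈ 1.679; IV ≈ 1.766; V ≈ 1.524.
5:3 ≈ 1.667; option III is nearest (Δ 0.012).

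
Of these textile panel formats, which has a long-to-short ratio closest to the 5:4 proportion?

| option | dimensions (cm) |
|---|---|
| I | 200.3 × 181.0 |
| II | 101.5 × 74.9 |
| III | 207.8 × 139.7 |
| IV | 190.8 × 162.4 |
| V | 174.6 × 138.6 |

Ratios (long/short): I ≈ 1.107; II ≈ 1.355; III ≈ 1.487; IV ≈ 1.175; V ≈ 1.260.
5:4 ≈ 1.250; option V is nearest (Δ 0.010).

V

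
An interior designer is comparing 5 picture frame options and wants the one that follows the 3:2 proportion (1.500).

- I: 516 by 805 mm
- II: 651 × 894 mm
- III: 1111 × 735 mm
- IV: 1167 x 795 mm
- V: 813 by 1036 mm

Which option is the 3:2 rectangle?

Target 3:2 ≈ 1.500.
I: 1.560 (Δ0.060)  II: 1.373 (Δ0.127)  III: 1.512 (Δ0.012)  IV: 1.468 (Δ0.032)  V: 1.274 (Δ0.226)

III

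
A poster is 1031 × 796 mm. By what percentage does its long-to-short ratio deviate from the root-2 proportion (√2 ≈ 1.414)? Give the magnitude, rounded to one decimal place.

8.4%

Ratio = 1031 / 796 ≈ 1.2952.
Ideal root-2 ≈ 1.4142. |1.2952 − 1.4142| / 1.4142 ≈ 8.41% → 8.4%.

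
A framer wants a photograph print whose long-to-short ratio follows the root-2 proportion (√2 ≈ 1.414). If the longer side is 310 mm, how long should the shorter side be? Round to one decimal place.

219.2 mm

root-2 ≈ 1.41421.
Shorter side = 310 ÷ 1.41421 ≈ 219.204 → 219.2 mm.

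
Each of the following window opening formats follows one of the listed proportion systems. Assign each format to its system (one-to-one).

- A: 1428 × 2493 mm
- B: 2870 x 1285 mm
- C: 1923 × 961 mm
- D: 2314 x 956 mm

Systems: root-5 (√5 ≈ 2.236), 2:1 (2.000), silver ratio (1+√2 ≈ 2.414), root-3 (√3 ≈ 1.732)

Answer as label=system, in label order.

Ratios: A ≈ 1.746; B ≈ 2.233; C ≈ 2.001; D ≈ 2.421.
Targets: root-5 ≈ 2.236; 2:1 ≈ 2.000; silver ratio ≈ 2.414; root-3 ≈ 1.732.

A=root-3, B=root-5, C=2:1, D=silver ratio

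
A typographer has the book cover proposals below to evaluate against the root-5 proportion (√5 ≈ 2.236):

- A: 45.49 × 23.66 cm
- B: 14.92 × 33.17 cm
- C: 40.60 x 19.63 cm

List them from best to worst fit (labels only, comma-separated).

B, C, A

Ratios: A = 45.49 / 23.66 ≈ 1.923; B = 33.17 / 14.92 ≈ 2.223; C = 40.60 / 19.63 ≈ 2.068.
|Δ from 2.236|: A 0.313; B 0.013; C 0.168.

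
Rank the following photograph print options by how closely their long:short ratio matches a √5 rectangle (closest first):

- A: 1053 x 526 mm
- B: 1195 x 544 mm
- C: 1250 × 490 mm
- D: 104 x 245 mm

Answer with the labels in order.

B, D, A, C

Ratios: A = 1053 / 526 ≈ 2.002; B = 1195 / 544 ≈ 2.197; C = 1250 / 490 ≈ 2.551; D = 245 / 104 ≈ 2.356.
|Δ from 2.236|: A 0.234; B 0.039; C 0.315; D 0.120.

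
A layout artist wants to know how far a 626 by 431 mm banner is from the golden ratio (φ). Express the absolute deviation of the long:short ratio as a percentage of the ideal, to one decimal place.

Ratio = 626 / 431 ≈ 1.4524.
Ideal golden ratio ≈ 1.6180. |1.4524 − 1.6180| / 1.6180 ≈ 10.23% → 10.2%.

10.2%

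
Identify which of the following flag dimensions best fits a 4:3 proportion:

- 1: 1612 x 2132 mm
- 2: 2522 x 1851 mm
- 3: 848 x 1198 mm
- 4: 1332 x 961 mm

1

Target 4:3 ≈ 1.333.
1: 1.323 (Δ0.010)  2: 1.363 (Δ0.030)  3: 1.413 (Δ0.080)  4: 1.386 (Δ0.053)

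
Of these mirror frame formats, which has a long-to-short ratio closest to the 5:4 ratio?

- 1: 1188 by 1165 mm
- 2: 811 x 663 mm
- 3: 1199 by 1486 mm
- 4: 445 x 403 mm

3

Target 5:4 ≈ 1.250.
1: 1.020 (Δ0.230)  2: 1.223 (Δ0.027)  3: 1.239 (Δ0.011)  4: 1.104 (Δ0.146)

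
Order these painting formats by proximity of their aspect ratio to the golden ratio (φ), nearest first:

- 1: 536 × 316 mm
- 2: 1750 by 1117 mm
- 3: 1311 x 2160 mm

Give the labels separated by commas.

3, 2, 1

Ratios: 1 = 536 / 316 ≈ 1.696; 2 = 1750 / 1117 ≈ 1.567; 3 = 2160 / 1311 ≈ 1.648.
|Δ from 1.618|: 1 0.078; 2 0.051; 3 0.030.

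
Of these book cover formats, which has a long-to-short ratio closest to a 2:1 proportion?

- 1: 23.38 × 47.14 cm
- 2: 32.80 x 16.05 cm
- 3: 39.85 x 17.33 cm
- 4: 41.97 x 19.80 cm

Target 2:1 ≈ 2.000.
1: 2.016 (Δ0.016)  2: 2.044 (Δ0.044)  3: 2.299 (Δ0.299)  4: 2.120 (Δ0.120)

1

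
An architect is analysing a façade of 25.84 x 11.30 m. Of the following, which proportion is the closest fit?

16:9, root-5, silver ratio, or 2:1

Ratio = 25.84 / 11.30 ≈ 2.287.
Distances: 16:9 1.778 (Δ 0.509); root-5 2.236 (Δ 0.051); silver ratio 2.414 (Δ 0.127); 2:1 2.000 (Δ 0.287).

root-5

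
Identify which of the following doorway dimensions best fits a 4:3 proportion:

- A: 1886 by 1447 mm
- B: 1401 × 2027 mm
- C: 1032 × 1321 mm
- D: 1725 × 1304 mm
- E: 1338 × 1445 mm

D

Ratios (long/short): A ≈ 1.303; B ≈ 1.447; C ≈ 1.280; D ≈ 1.323; E ≈ 1.080.
4:3 ≈ 1.333; option D is nearest (Δ 0.010).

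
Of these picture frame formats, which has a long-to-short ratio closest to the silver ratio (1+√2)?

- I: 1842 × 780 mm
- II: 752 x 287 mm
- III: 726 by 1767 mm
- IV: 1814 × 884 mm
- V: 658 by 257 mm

III

Target silver ratio ≈ 2.414.
I: 2.362 (Δ0.052)  II: 2.620 (Δ0.206)  III: 2.434 (Δ0.020)  IV: 2.052 (Δ0.362)  V: 2.560 (Δ0.146)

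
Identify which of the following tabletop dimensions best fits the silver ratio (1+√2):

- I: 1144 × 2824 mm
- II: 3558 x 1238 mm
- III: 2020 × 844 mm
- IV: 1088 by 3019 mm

Ratios (long/short): I ≈ 2.469; II ≈ 2.874; III ≈ 2.393; IV ≈ 2.775.
silver ratio ≈ 2.414; option III is nearest (Δ 0.021).

III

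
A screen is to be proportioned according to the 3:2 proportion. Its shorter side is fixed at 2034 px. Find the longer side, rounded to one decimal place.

3051.0 px

3:2 = 1.50000.
Longer side = 2034 × 1.50000 ≈ 3051.000 → 3051.0 px.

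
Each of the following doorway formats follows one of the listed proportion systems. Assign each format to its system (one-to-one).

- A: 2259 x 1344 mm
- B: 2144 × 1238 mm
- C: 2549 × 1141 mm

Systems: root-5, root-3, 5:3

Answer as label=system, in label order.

A = 2259/1344 ≈ 1.681 → 5:3 (1.667)
B = 2144/1238 ≈ 1.732 → root-3 (1.732)
C = 2549/1141 ≈ 2.234 → root-5 (2.236)

A=5:3, B=root-3, C=root-5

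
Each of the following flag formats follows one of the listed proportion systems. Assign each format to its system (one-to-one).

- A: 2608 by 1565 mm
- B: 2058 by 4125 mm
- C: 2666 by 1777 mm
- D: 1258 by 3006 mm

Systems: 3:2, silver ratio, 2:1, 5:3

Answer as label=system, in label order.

A = 2608/1565 ≈ 1.666 → 5:3 (1.667)
B = 4125/2058 ≈ 2.004 → 2:1 (2.000)
C = 2666/1777 ≈ 1.500 → 3:2 (1.500)
D = 3006/1258 ≈ 2.390 → silver ratio (2.414)

A=5:3, B=2:1, C=3:2, D=silver ratio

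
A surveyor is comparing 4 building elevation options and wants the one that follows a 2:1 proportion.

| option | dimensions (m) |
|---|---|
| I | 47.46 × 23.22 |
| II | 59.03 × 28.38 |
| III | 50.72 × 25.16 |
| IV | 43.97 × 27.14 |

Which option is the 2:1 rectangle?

Target 2:1 ≈ 2.000.
I: 2.044 (Δ0.044)  II: 2.080 (Δ0.080)  III: 2.016 (Δ0.016)  IV: 1.620 (Δ0.380)

III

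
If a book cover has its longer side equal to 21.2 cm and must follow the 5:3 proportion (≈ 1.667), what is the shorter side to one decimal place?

5:3 ≈ 1.66667.
Shorter side = 21.2 ÷ 1.66667 ≈ 12.720 → 12.7 cm.

12.7 cm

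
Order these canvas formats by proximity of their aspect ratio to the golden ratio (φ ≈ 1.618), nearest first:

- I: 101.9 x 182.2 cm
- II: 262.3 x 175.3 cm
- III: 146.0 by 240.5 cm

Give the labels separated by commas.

III, II, I

I: 182.2/101.9 ≈ 1.788 → |1.788 − 1.618| = 0.170
II: 262.3/175.3 ≈ 1.496 → |1.496 − 1.618| = 0.122
III: 240.5/146.0 ≈ 1.647 → |1.647 − 1.618| = 0.029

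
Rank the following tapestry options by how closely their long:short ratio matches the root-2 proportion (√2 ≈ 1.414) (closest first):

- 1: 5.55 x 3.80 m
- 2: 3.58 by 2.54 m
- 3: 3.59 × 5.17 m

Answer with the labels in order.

Ratios: 1 = 5.55 / 3.80 ≈ 1.461; 2 = 3.58 / 2.54 ≈ 1.409; 3 = 5.17 / 3.59 ≈ 1.440.
|Δ from 1.414|: 1 0.047; 2 0.005; 3 0.026.

2, 3, 1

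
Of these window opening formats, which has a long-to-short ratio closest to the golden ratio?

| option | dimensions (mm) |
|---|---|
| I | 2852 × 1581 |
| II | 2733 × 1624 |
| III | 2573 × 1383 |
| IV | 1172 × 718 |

Target golden ratio ≈ 1.618.
I: 1.804 (Δ0.186)  II: 1.683 (Δ0.065)  III: 1.860 (Δ0.242)  IV: 1.632 (Δ0.014)

IV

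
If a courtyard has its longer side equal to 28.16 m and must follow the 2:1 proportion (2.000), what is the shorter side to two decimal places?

14.08 m

2:1 = 2.00000.
Shorter side = 28.16 ÷ 2.00000 ≈ 14.0800 → 14.08 m.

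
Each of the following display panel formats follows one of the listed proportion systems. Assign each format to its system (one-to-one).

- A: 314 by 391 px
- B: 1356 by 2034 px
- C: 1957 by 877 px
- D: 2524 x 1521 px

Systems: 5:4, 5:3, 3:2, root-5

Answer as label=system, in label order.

A = 391/314 ≈ 1.245 → 5:4 (1.250)
B = 2034/1356 ≈ 1.500 → 3:2 (1.500)
C = 1957/877 ≈ 2.231 → root-5 (2.236)
D = 2524/1521 ≈ 1.659 → 5:3 (1.667)

A=5:4, B=3:2, C=root-5, D=5:3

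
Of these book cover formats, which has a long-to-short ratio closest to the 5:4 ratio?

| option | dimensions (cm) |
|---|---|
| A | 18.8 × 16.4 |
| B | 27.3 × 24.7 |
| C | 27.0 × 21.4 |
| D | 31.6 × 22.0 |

C

Target 5:4 ≈ 1.250.
A: 1.146 (Δ0.104)  B: 1.105 (Δ0.145)  C: 1.262 (Δ0.012)  D: 1.436 (Δ0.186)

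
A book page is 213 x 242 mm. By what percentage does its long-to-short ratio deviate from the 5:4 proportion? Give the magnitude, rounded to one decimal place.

9.1%

Ratio = 242 / 213 ≈ 1.1362.
Ideal 5:4 = 1.2500. |1.1362 − 1.2500| / 1.2500 ≈ 9.10% → 9.1%.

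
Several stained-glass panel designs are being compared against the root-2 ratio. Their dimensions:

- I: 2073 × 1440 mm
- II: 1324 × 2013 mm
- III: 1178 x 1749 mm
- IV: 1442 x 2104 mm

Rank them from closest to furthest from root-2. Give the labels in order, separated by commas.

I, IV, III, II

I: 2073/1440 ≈ 1.440 → |1.440 − 1.414| = 0.026
II: 2013/1324 ≈ 1.520 → |1.520 − 1.414| = 0.106
III: 1749/1178 ≈ 1.485 → |1.485 − 1.414| = 0.071
IV: 2104/1442 ≈ 1.459 → |1.459 − 1.414| = 0.045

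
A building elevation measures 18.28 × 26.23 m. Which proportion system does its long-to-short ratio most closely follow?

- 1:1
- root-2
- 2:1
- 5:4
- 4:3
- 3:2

root-2

Ratio = 26.23 / 18.28 ≈ 1.435.
Distances: 1:1 1.000 (Δ 0.435); root-2 1.414 (Δ 0.021); 2:1 2.000 (Δ 0.565); 5:4 1.250 (Δ 0.185); 4:3 1.333 (Δ 0.102); 3:2 1.500 (Δ 0.065).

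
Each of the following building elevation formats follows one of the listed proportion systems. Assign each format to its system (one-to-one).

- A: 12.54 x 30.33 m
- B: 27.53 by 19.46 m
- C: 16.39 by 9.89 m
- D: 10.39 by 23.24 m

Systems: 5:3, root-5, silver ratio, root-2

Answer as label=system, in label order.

A=silver ratio, B=root-2, C=5:3, D=root-5

Ratios: A ≈ 2.419; B ≈ 1.415; C ≈ 1.657; D ≈ 2.237.
Targets: 5:3 ≈ 1.667; root-5 ≈ 2.236; silver ratio ≈ 2.414; root-2 ≈ 1.414.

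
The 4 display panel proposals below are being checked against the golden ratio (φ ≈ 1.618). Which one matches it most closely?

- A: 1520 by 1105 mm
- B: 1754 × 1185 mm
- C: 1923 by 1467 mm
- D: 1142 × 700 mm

Ratios (long/short): A ≈ 1.376; B ≈ 1.480; C ≈ 1.311; D ≈ 1.631.
golden ratio ≈ 1.618; option D is nearest (Δ 0.013).

D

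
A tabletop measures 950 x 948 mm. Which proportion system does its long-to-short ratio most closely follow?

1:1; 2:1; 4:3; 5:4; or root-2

1:1

950/948 ≈ 1.002. Nearest candidates are 1:1 (1.000, off by 0.002) and 5:4 (1.250, off by 0.248).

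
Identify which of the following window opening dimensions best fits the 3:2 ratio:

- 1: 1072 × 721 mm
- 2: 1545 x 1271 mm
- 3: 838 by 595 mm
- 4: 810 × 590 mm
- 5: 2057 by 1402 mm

1

Ratios (long/short): 1 ≈ 1.487; 2 ≈ 1.216; 3 ≈ 1.408; 4 ≈ 1.373; 5 ≈ 1.467.
3:2 ≈ 1.500; option 1 is nearest (Δ 0.013).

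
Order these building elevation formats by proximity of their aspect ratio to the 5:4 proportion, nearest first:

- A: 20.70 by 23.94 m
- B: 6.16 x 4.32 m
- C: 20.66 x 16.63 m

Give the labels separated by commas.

C, A, B

Ratios: A = 23.94 / 20.70 ≈ 1.157; B = 6.16 / 4.32 ≈ 1.426; C = 20.66 / 16.63 ≈ 1.242.
|Δ from 1.250|: A 0.093; B 0.176; C 0.008.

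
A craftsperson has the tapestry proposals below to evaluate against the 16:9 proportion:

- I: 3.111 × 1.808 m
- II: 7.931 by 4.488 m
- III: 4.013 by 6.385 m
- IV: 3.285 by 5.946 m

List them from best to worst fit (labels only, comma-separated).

I: 3.111/1.808 ≈ 1.721 → |1.721 − 1.778| = 0.057
II: 7.931/4.488 ≈ 1.767 → |1.767 − 1.778| = 0.011
III: 6.385/4.013 ≈ 1.591 → |1.591 − 1.778| = 0.187
IV: 5.946/3.285 ≈ 1.810 → |1.810 − 1.778| = 0.032

II, IV, I, III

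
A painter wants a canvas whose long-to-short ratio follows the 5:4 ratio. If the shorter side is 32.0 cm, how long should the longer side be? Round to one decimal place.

40.0 cm

5:4 = 1.25000.
Longer side = 32.0 × 1.25000 ≈ 40.000 → 40.0 cm.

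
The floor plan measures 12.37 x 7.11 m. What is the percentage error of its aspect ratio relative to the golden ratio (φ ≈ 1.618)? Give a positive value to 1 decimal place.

7.5%

Ratio = 12.37 / 7.11 ≈ 1.7398.
Ideal golden ratio ≈ 1.6180. |1.7398 − 1.6180| / 1.6180 ≈ 7.53% → 7.5%.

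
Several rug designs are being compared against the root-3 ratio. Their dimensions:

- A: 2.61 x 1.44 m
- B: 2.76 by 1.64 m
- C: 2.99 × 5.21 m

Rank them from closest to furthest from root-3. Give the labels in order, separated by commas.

C, B, A

A: 2.61/1.44 ≈ 1.812 → |1.812 − 1.732| = 0.080
B: 2.76/1.64 ≈ 1.683 → |1.683 − 1.732| = 0.049
C: 5.21/2.99 ≈ 1.742 → |1.742 − 1.732| = 0.010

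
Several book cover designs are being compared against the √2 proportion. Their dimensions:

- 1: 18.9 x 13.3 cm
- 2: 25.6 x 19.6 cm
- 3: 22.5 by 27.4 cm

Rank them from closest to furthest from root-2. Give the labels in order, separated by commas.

1, 2, 3

Ratios: 1 = 18.9 / 13.3 ≈ 1.421; 2 = 25.6 / 19.6 ≈ 1.306; 3 = 27.4 / 22.5 ≈ 1.218.
|Δ from 1.414|: 1 0.007; 2 0.108; 3 0.196.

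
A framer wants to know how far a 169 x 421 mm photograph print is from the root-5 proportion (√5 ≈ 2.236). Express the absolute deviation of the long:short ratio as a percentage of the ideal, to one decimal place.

11.4%

Ratio = 421 / 169 ≈ 2.4911.
Ideal root-5 ≈ 2.2361. |2.4911 − 2.2361| / 2.2361 ≈ 11.40% → 11.4%.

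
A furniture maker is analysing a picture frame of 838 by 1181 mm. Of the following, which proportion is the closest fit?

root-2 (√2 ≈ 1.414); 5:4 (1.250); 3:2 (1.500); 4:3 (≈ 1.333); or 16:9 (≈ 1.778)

root-2

Ratio = 1181 / 838 ≈ 1.409.
Distances: root-2 1.414 (Δ 0.005); 5:4 1.250 (Δ 0.159); 3:2 1.500 (Δ 0.091); 4:3 1.333 (Δ 0.076); 16:9 1.778 (Δ 0.369).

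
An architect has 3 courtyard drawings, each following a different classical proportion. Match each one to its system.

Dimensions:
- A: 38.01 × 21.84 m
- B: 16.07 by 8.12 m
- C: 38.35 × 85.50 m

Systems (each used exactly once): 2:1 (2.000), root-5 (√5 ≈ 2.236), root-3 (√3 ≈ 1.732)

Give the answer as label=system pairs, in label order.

A=root-3, B=2:1, C=root-5

Ratios: A ≈ 1.740; B ≈ 1.979; C ≈ 2.229.
Targets: 2:1 ≈ 2.000; root-5 ≈ 2.236; root-3 ≈ 1.732.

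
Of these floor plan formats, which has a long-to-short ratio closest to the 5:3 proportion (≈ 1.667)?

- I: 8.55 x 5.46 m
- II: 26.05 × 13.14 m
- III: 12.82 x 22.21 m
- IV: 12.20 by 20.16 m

Target 5:3 ≈ 1.667.
I: 1.566 (Δ0.101)  II: 1.982 (Δ0.315)  III: 1.732 (Δ0.065)  IV: 1.652 (Δ0.015)

IV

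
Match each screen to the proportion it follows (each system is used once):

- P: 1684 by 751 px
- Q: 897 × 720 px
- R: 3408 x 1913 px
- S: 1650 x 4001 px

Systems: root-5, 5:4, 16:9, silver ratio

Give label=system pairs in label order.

P=root-5, Q=5:4, R=16:9, S=silver ratio

P = 1684/751 ≈ 2.242 → root-5 (2.236)
Q = 897/720 ≈ 1.246 → 5:4 (1.250)
R = 3408/1913 ≈ 1.781 → 16:9 (1.778)
S = 4001/1650 ≈ 2.425 → silver ratio (2.414)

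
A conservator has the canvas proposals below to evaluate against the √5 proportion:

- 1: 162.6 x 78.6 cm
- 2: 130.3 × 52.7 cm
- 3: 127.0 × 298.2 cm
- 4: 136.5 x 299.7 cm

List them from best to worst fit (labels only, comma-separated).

4, 3, 1, 2

1: 162.6/78.6 ≈ 2.069 → |2.069 − 2.236| = 0.167
2: 130.3/52.7 ≈ 2.472 → |2.472 − 2.236| = 0.236
3: 298.2/127.0 ≈ 2.348 → |2.348 − 2.236| = 0.112
4: 299.7/136.5 ≈ 2.196 → |2.196 − 2.236| = 0.040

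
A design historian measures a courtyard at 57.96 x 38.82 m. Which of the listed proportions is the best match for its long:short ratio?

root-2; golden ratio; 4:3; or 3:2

57.96/38.82 ≈ 1.493. Nearest candidates are 3:2 (1.500, off by 0.007) and root-2 (1.414, off by 0.079).

3:2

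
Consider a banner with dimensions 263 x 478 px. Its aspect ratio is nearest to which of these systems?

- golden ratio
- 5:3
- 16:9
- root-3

16:9

478/263 ≈ 1.817. Nearest candidates are 16:9 (1.778, off by 0.039) and root-3 (1.732, off by 0.085).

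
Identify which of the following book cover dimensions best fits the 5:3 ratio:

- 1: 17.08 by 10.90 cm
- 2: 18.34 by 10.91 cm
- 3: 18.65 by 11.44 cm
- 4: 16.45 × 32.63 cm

2

Ratios (long/short): 1 ≈ 1.567; 2 ≈ 1.681; 3 ≈ 1.630; 4 ≈ 1.984.
5:3 ≈ 1.667; option 2 is nearest (Δ 0.014).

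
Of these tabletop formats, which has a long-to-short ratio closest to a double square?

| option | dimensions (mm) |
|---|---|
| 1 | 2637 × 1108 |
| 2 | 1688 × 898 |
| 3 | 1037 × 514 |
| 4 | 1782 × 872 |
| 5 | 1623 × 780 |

3

Target 2:1 ≈ 2.000.
1: 2.380 (Δ0.380)  2: 1.880 (Δ0.120)  3: 2.018 (Δ0.018)  4: 2.044 (Δ0.044)  5: 2.081 (Δ0.081)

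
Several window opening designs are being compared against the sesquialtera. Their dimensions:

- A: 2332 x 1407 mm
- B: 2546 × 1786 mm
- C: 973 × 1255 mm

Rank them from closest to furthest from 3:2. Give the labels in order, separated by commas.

B, A, C

A: 2332/1407 ≈ 1.657 → |1.657 − 1.500| = 0.157
B: 2546/1786 ≈ 1.426 → |1.426 − 1.500| = 0.074
C: 1255/973 ≈ 1.290 → |1.290 − 1.500| = 0.210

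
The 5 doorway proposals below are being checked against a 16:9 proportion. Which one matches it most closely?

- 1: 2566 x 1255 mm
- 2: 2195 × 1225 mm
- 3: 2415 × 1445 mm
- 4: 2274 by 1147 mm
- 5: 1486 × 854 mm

2

Target 16:9 ≈ 1.778.
1: 2.045 (Δ0.267)  2: 1.792 (Δ0.014)  3: 1.671 (Δ0.107)  4: 1.983 (Δ0.205)  5: 1.740 (Δ0.038)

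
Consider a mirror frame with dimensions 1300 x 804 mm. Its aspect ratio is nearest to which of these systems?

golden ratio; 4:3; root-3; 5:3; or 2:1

golden ratio

1300/804 ≈ 1.617. Nearest candidates are golden ratio (1.618, off by 0.001) and 5:3 (1.667, off by 0.050).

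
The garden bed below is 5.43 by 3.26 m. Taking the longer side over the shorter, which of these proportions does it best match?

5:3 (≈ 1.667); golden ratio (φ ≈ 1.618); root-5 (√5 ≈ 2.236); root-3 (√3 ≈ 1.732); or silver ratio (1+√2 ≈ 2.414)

5:3

5.43/3.26 ≈ 1.666. Nearest candidates are 5:3 (1.667, off by 0.001) and golden ratio (1.618, off by 0.048).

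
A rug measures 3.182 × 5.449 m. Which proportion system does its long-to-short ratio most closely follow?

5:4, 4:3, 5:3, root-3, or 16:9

root-3

5.449/3.182 ≈ 1.712. Nearest candidates are root-3 (1.732, off by 0.020) and 5:3 (1.667, off by 0.045).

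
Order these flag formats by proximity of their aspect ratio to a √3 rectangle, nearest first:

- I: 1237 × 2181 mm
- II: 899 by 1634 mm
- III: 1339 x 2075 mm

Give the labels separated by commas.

I, II, III

Ratios: I = 2181 / 1237 ≈ 1.763; II = 1634 / 899 ≈ 1.818; III = 2075 / 1339 ≈ 1.550.
|Δ from 1.732|: I 0.031; II 0.086; III 0.182.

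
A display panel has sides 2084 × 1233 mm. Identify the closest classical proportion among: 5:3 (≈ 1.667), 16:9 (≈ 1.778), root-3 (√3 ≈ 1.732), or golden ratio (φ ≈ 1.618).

5:3

2084/1233 ≈ 1.690. Nearest candidates are 5:3 (1.667, off by 0.023) and root-3 (1.732, off by 0.042).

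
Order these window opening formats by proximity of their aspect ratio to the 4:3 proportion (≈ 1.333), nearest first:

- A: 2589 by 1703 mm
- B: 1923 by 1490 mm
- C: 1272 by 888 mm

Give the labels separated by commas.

A: 2589/1703 ≈ 1.520 → |1.520 − 1.333| = 0.187
B: 1923/1490 ≈ 1.291 → |1.291 − 1.333| = 0.042
C: 1272/888 ≈ 1.432 → |1.432 − 1.333| = 0.099

B, C, A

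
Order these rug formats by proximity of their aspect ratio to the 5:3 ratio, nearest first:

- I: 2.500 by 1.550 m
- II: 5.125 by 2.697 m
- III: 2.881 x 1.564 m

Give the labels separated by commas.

I, III, II

Ratios: I = 2.500 / 1.550 ≈ 1.613; II = 5.125 / 2.697 ≈ 1.900; III = 2.881 / 1.564 ≈ 1.842.
|Δ from 1.667|: I 0.054; II 0.233; III 0.175.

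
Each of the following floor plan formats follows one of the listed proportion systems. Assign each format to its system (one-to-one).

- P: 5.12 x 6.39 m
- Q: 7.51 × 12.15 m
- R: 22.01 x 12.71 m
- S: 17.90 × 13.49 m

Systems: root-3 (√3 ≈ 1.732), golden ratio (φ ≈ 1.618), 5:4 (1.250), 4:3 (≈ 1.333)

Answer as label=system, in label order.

P=5:4, Q=golden ratio, R=root-3, S=4:3

Ratios: P ≈ 1.248; Q ≈ 1.618; R ≈ 1.732; S ≈ 1.327.
Targets: root-3 ≈ 1.732; golden ratio ≈ 1.618; 5:4 ≈ 1.250; 4:3 ≈ 1.333.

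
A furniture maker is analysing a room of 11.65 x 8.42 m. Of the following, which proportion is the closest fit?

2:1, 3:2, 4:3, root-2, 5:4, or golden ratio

11.65/8.42 ≈ 1.384. Nearest candidates are root-2 (1.414, off by 0.030) and 4:3 (1.333, off by 0.051).

root-2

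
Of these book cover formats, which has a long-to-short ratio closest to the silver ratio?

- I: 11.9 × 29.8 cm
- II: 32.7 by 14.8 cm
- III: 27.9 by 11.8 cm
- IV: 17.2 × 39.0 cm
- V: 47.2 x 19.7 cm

Ratios (long/short): I ≈ 2.504; II ≈ 2.209; III ≈ 2.364; IV ≈ 2.267; V ≈ 2.396.
silver ratio ≈ 2.414; option V is nearest (Δ 0.018).

V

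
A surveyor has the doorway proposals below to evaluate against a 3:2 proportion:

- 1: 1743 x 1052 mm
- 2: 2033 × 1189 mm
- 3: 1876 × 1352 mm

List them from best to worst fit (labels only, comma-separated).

3, 1, 2

1: 1743/1052 ≈ 1.657 → |1.657 − 1.500| = 0.157
2: 2033/1189 ≈ 1.710 → |1.710 − 1.500| = 0.210
3: 1876/1352 ≈ 1.388 → |1.388 − 1.500| = 0.112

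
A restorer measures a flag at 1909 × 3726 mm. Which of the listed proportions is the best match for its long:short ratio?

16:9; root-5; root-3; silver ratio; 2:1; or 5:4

2:1

3726/1909 ≈ 1.952. Nearest candidates are 2:1 (2.000, off by 0.048) and 16:9 (1.778, off by 0.174).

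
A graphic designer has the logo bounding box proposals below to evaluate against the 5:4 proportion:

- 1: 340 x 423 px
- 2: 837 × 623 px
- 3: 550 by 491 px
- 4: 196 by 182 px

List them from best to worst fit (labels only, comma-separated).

Ratios: 1 = 423 / 340 ≈ 1.244; 2 = 837 / 623 ≈ 1.343; 3 = 550 / 491 ≈ 1.120; 4 = 196 / 182 ≈ 1.077.
|Δ from 1.250|: 1 0.006; 2 0.093; 3 0.130; 4 0.173.

1, 2, 3, 4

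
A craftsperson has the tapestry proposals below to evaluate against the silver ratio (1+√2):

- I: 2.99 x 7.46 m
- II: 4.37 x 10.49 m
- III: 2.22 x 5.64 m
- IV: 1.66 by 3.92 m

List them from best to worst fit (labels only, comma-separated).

Ratios: I = 7.46 / 2.99 ≈ 2.495; II = 10.49 / 4.37 ≈ 2.400; III = 5.64 / 2.22 ≈ 2.541; IV = 3.92 / 1.66 ≈ 2.361.
|Δ from 2.414|: I 0.081; II 0.014; III 0.127; IV 0.053.

II, IV, I, III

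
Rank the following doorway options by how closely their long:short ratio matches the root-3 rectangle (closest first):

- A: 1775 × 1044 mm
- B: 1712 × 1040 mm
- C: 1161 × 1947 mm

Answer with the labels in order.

A, C, B

Ratios: A = 1775 / 1044 ≈ 1.700; B = 1712 / 1040 ≈ 1.646; C = 1947 / 1161 ≈ 1.677.
|Δ from 1.732|: A 0.032; B 0.086; C 0.055.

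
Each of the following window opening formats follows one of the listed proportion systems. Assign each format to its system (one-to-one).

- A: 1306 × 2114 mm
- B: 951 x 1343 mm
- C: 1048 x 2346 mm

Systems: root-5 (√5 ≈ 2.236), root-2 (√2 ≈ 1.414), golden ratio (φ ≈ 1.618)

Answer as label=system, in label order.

A = 2114/1306 ≈ 1.619 → golden ratio (1.618)
B = 1343/951 ≈ 1.412 → root-2 (1.414)
C = 2346/1048 ≈ 2.239 → root-5 (2.236)

A=golden ratio, B=root-2, C=root-5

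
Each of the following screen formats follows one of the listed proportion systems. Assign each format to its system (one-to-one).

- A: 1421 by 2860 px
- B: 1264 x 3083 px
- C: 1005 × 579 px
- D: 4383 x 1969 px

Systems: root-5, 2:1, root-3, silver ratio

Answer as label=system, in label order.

Ratios: A ≈ 2.013; B ≈ 2.439; C ≈ 1.736; D ≈ 2.226.
Targets: root-5 ≈ 2.236; 2:1 ≈ 2.000; root-3 ≈ 1.732; silver ratio ≈ 2.414.

A=2:1, B=silver ratio, C=root-3, D=root-5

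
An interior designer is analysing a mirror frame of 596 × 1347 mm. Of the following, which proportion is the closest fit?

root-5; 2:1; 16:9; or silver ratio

Ratio = 1347 / 596 ≈ 2.260.
Distances: root-5 2.236 (Δ 0.024); 2:1 2.000 (Δ 0.260); 16:9 1.778 (Δ 0.482); silver ratio 2.414 (Δ 0.154).

root-5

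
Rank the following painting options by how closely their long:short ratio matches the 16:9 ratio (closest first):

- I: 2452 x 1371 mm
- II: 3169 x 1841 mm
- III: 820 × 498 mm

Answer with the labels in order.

I: 2452/1371 ≈ 1.788 → |1.788 − 1.778| = 0.010
II: 3169/1841 ≈ 1.721 → |1.721 − 1.778| = 0.057
III: 820/498 ≈ 1.647 → |1.647 − 1.778| = 0.131

I, II, III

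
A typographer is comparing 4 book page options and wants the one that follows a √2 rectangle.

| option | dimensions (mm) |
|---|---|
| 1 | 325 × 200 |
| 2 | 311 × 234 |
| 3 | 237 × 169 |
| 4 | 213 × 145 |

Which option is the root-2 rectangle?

3

Ratios (long/short): 1 ≈ 1.625; 2 ≈ 1.329; 3 ≈ 1.402; 4 ≈ 1.469.
root-2 ≈ 1.414; option 3 is nearest (Δ 0.012).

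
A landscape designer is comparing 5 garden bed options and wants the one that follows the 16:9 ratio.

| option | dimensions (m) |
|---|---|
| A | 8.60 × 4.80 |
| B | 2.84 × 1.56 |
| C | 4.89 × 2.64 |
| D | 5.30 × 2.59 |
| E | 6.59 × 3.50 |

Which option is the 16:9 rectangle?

Ratios (long/short): A ≈ 1.792; B ≈ 1.821; C ≈ 1.852; D ≈ 2.046; E ≈ 1.883.
16:9 ≈ 1.778; option A is nearest (Δ 0.014).

A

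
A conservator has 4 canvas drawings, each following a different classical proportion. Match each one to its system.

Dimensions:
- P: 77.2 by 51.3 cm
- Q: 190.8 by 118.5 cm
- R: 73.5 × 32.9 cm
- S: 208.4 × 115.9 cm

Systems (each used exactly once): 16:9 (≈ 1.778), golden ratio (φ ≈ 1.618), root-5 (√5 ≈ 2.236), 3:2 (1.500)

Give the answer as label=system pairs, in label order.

P=3:2, Q=golden ratio, R=root-5, S=16:9

P = 77.2/51.3 ≈ 1.505 → 3:2 (1.500)
Q = 190.8/118.5 ≈ 1.610 → golden ratio (1.618)
R = 73.5/32.9 ≈ 2.234 → root-5 (2.236)
S = 208.4/115.9 ≈ 1.798 → 16:9 (1.778)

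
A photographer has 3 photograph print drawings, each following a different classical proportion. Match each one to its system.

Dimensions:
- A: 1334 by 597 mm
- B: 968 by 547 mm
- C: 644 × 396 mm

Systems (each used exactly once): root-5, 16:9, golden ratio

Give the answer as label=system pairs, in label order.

Ratios: A ≈ 2.235; B ≈ 1.770; C ≈ 1.626.
Targets: root-5 ≈ 2.236; 16:9 ≈ 1.778; golden ratio ≈ 1.618.

A=root-5, B=16:9, C=golden ratio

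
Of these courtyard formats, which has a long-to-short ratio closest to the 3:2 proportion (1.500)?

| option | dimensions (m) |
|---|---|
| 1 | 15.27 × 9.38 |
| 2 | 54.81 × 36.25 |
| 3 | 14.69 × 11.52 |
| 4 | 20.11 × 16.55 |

2

Target 3:2 ≈ 1.500.
1: 1.628 (Δ0.128)  2: 1.512 (Δ0.012)  3: 1.275 (Δ0.225)  4: 1.215 (Δ0.285)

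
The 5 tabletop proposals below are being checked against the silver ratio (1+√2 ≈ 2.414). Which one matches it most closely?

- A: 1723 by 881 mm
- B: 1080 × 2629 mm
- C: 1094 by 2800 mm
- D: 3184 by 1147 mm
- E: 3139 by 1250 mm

B

Ratios (long/short): A ≈ 1.956; B ≈ 2.434; C ≈ 2.559; D ≈ 2.776; E ≈ 2.511.
silver ratio ≈ 2.414; option B is nearest (Δ 0.020).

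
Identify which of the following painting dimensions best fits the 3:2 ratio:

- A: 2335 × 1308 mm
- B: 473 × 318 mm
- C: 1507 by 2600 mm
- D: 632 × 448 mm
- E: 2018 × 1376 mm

Target 3:2 ≈ 1.500.
A: 1.785 (Δ0.285)  B: 1.487 (Δ0.013)  C: 1.725 (Δ0.225)  D: 1.411 (Δ0.089)  E: 1.467 (Δ0.033)

B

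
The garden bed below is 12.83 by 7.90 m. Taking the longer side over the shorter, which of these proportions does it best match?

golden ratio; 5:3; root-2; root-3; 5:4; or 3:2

Ratio = 12.83 / 7.90 ≈ 1.624.
Distances: golden ratio 1.618 (Δ 0.006); 5:3 1.667 (Δ 0.043); root-2 1.414 (Δ 0.210); root-3 1.732 (Δ 0.108); 5:4 1.250 (Δ 0.374); 3:2 1.500 (Δ 0.124).

golden ratio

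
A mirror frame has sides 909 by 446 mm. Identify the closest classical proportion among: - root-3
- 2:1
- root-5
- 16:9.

2:1

909/446 ≈ 2.038. Nearest candidates are 2:1 (2.000, off by 0.038) and root-5 (2.236, off by 0.198).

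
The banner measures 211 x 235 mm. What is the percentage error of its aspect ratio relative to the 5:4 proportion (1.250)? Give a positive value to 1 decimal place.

Ratio = 235 / 211 ≈ 1.1137.
Ideal 5:4 = 1.2500. |1.1137 − 1.2500| / 1.2500 ≈ 10.90% → 10.9%.

10.9%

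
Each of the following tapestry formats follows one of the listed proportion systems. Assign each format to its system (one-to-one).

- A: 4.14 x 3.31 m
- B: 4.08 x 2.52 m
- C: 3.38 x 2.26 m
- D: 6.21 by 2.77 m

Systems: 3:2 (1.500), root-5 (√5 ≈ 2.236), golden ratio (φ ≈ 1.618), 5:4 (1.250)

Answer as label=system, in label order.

A=5:4, B=golden ratio, C=3:2, D=root-5

A = 4.14/3.31 ≈ 1.251 → 5:4 (1.250)
B = 4.08/2.52 ≈ 1.619 → golden ratio (1.618)
C = 3.38/2.26 ≈ 1.496 → 3:2 (1.500)
D = 6.21/2.77 ≈ 2.242 → root-5 (2.236)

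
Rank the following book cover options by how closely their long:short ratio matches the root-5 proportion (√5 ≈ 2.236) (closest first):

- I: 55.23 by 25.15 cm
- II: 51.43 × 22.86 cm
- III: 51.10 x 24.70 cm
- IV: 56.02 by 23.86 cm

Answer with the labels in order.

II, I, IV, III

Ratios: I = 55.23 / 25.15 ≈ 2.196; II = 51.43 / 22.86 ≈ 2.250; III = 51.10 / 24.70 ≈ 2.069; IV = 56.02 / 23.86 ≈ 2.348.
|Δ from 2.236|: I 0.040; II 0.014; III 0.167; IV 0.112.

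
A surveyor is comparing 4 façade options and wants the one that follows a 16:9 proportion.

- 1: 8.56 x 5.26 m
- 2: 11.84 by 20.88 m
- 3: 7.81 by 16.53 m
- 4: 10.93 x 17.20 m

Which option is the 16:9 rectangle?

Target 16:9 ≈ 1.778.
1: 1.627 (Δ0.151)  2: 1.764 (Δ0.014)  3: 2.117 (Δ0.339)  4: 1.574 (Δ0.204)

2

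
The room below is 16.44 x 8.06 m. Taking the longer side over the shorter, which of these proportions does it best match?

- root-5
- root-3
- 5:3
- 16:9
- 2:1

16.44/8.06 ≈ 2.040. Nearest candidates are 2:1 (2.000, off by 0.040) and root-5 (2.236, off by 0.196).

2:1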